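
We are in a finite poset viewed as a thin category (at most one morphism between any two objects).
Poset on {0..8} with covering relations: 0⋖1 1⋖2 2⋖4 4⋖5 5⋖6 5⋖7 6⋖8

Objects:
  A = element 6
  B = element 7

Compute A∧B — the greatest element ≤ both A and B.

Answer: A∧B = 5

Derivation:
Common predecessors of 6,7: {0,1,2,4,5}
  0 ≤ 5
  1 ≤ 5
  2 ≤ 5
  4 ≤ 5
  5 ≤ 5
glb = 5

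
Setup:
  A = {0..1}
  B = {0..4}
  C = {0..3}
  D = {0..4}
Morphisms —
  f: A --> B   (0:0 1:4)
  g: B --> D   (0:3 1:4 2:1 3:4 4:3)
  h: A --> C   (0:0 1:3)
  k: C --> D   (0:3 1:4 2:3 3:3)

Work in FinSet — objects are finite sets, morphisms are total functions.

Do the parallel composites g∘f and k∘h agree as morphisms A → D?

1) trace f;g:
  0 f-->0 g-->3
  1 f-->4 g-->3
  ⟦path⟧₁ = (0:3 1:3)
2) trace h;k:
  0 h-->0 k-->3
  1 h-->3 k-->3
  ⟦path⟧₂ = (0:3 1:3)
Equal? YES — commutes

Answer: COMMUTES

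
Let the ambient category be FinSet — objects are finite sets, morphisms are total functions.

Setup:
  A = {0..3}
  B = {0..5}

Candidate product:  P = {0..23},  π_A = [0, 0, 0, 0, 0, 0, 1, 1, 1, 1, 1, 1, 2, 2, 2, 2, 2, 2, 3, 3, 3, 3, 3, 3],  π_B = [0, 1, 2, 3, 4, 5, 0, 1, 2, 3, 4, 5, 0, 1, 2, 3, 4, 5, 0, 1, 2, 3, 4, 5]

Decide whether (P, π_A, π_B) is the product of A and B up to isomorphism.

Answer: VALID PRODUCT

Derivation:
|A|·|B| = 4·6 = 24;  |P| = 24
Check the pairing map k ↦ (π_A(k), π_B(k)):
  0 ↦ (0,0)
  1 ↦ (0,1)
  2 ↦ (0,2)
  3 ↦ (0,3)
  4 ↦ (0,4)
  5 ↦ (0,5)
  6 ↦ (1,0)
  7 ↦ (1,1)
  8 ↦ (1,2)
  9 ↦ (1,3)
  10 ↦ (1,4)
  11 ↦ (1,5)
  12 ↦ (2,0)
  13 ↦ (2,1)
  14 ↦ (2,2)
  15 ↦ (2,3)
  16 ↦ (2,4)
  17 ↦ (2,5)
  18 ↦ (3,0)
  19 ↦ (3,1)
  20 ↦ (3,2)
  21 ↦ (3,3)
  22 ↦ (3,4)
  23 ↦ (3,5)
distinct pairs in image: 24 / 24 needed
  → bijection onto A×B; projections well-typed.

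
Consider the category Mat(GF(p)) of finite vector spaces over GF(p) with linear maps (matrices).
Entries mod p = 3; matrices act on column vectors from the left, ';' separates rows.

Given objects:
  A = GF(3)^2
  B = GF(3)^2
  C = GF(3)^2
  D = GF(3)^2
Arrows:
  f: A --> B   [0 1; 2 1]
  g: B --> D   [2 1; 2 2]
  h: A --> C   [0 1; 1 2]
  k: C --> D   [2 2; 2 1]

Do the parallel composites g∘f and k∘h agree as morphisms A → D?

Path 1 = f;g:
  e0=(1,0) f-->(0,2) g-->(2,1)
  e1=(0,1) f-->(1,1) g-->(0,1)
  composite₁ = [2 0; 1 1]
Path 2 = h;k:
  e0=(1,0) h-->(0,1) k-->(2,1)
  e1=(0,1) h-->(1,2) k-->(0,1)
  composite₂ = [2 0; 1 1]
Equal? equal; square commutes

Answer: COMMUTES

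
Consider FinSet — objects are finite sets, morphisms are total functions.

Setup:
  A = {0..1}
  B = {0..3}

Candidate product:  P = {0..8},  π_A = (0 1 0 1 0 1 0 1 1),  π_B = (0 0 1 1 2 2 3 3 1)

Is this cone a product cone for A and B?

Answer: NOT A VALID PRODUCT — |P|=9 ≠ |A|·|B|=8

Derivation:
|A|·|B| = 2·4 = 8;  |P| = 9
  → cardinalities differ; no bijection possible.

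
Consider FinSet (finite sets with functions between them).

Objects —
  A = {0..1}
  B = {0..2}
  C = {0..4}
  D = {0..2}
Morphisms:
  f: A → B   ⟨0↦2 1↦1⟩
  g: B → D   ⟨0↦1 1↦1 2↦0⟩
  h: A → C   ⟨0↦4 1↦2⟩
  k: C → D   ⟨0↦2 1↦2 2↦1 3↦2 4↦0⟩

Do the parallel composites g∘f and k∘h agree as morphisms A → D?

Path 1 = f;g:
  0 f→2 g→0
  1 f→1 g→1
  composite₁ = ⟨0↦0 1↦1⟩
Path 2 = h;k:
  0 h→4 k→0
  1 h→2 k→1
  composite₂ = ⟨0↦0 1↦1⟩
Equal? YES — commutes

Answer: COMMUTES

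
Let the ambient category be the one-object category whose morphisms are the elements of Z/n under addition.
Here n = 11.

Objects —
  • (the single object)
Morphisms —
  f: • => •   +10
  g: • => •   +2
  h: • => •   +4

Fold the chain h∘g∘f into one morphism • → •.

Answer: +5

Work:
  0 +10≡10 +2≡1 +4≡5  (mod 11)
⟦path⟧: +5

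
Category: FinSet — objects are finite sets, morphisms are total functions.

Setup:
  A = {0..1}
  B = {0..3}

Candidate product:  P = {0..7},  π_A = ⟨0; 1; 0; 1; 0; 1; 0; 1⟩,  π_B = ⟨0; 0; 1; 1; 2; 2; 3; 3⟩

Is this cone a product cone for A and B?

Answer: VALID PRODUCT

Trace:
|A|·|B| = 2·4 = 8;  |P| = 8
Check the pairing map k ↦ (π_A(k), π_B(k)):
  0 ↦ (0,0)
  1 ↦ (1,0)
  2 ↦ (0,1)
  3 ↦ (1,1)
  4 ↦ (0,2)
  5 ↦ (1,2)
  6 ↦ (0,3)
  7 ↦ (1,3)
distinct pairs in image: 8 / 8 needed
  → bijection onto A×B; projections well-typed.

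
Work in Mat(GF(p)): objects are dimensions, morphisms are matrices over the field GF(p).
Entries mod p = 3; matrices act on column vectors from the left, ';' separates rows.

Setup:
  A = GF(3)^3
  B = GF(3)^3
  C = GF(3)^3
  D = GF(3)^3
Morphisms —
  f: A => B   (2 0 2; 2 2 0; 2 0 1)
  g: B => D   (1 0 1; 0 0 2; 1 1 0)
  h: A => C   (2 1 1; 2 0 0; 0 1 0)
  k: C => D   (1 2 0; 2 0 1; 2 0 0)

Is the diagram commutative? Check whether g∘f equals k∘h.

Answer: DOES NOT COMMUTE

Work:
Along f;g (path 1):
  e0=(1,0,0) f=>(2,2,2) g=>(1,1,1)
  e1=(0,1,0) f=>(0,2,0) g=>(0,0,2)
  e2=(0,0,1) f=>(2,0,1) g=>(0,2,2)
  ⟦path⟧₁ = (1 0 0; 1 0 2; 1 2 2)
Along h;k (path 2):
  e0=(1,0,0) h=>(2,2,0) k=>(0,1,1)
  e1=(0,1,0) h=>(1,0,1) k=>(1,0,2)
  e2=(0,0,1) h=>(1,0,0) k=>(1,2,2)
  ⟦path⟧₂ = (0 1 1; 1 0 2; 1 2 2)
Equal? NO — does not commute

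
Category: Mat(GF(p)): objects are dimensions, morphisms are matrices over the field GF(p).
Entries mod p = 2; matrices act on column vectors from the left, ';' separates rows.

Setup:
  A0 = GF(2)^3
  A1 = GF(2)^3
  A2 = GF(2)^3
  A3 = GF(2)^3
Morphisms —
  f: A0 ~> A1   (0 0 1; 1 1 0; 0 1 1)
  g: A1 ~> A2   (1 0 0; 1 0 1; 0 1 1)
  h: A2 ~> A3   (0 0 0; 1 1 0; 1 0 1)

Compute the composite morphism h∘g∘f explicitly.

  e0=[1,0,0] f~>[0,1,0] g~>[0,0,1] h~>[0,0,1]
  e1=[0,1,0] f~>[0,1,1] g~>[0,1,0] h~>[0,1,0]
  e2=[0,0,1] f~>[1,0,1] g~>[1,0,1] h~>[0,1,0]
composite: (0 0 0; 0 1 1; 1 0 0)

Answer: (0 0 0; 0 1 1; 1 0 0)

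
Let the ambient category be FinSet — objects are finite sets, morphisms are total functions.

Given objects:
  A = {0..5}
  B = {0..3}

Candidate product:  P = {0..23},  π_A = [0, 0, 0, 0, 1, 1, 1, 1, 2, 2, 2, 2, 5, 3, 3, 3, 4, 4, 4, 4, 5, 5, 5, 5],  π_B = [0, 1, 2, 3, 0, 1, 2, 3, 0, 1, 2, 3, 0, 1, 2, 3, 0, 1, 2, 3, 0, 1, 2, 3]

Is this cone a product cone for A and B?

Answer: NOT A VALID PRODUCT — duplicate pair at indices 20,12

Derivation:
|A|·|B| = 6·4 = 24;  |P| = 24
Check the pairing map k ↦ (π_A(k), π_B(k)):
  0 : (0,0)
  1 : (0,1)
  2 : (0,2)
  3 : (0,3)
  4 : (1,0)
  5 : (1,1)
  6 : (1,2)
  7 : (1,3)
  8 : (2,0)
  9 : (2,1)
  10 : (2,2)
  11 : (2,3)
  12 : (5,0)
  13 : (3,1)
  14 : (3,2)
  15 : (3,3)
  16 : (4,0)
  17 : (4,1)
  18 : (4,2)
  19 : (4,3)
  20 : (5,0)  ✗ repeats pair of k=12
  21 : (5,1)
  22 : (5,2)
  23 : (5,3)
distinct pairs in image: 23 / 24 needed
  → (5,0) hit at k=12 and k=20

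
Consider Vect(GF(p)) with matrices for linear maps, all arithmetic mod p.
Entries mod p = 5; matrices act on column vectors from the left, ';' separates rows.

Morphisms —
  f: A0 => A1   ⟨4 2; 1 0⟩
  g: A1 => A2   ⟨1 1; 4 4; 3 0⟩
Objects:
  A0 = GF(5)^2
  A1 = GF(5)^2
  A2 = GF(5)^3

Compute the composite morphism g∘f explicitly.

  e0=(1,0) f=>(4,1) g=>(0,0,2)
  e1=(0,1) f=>(2,0) g=>(2,3,1)
result: ⟨0 2; 0 3; 2 1⟩

Answer: ⟨0 2; 0 3; 2 1⟩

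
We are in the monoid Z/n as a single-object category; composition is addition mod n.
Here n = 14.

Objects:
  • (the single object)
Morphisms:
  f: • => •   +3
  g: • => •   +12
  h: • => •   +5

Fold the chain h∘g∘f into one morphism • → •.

Answer: +6

Work:
  0 +3≡3 +12≡1 +5≡6  (mod 14)
result: +6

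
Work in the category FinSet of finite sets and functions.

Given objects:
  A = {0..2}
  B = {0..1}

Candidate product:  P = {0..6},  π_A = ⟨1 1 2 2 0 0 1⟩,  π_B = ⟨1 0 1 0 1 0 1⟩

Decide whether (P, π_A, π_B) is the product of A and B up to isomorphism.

Answer: NOT A VALID PRODUCT — |P|=7 ≠ |A|·|B|=6

Work:
|A|·|B| = 3·2 = 6;  |P| = 7
  → cardinalities differ; no bijection possible.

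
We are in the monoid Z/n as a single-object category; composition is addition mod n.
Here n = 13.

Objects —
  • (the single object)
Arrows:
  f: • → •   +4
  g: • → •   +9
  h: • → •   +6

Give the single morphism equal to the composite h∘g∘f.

  0 +4≡4 +9≡0 +6≡6  (mod 13)
result: +6

Answer: +6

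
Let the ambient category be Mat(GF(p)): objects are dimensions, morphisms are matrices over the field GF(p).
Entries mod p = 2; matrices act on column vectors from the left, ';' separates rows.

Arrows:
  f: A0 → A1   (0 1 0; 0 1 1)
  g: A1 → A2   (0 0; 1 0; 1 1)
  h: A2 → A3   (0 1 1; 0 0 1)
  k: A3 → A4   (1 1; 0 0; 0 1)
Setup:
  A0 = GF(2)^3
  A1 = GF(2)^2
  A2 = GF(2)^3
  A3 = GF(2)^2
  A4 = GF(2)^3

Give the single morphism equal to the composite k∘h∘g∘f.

  e0=⟨1,0,0⟩ f→⟨0,0⟩ g→⟨0,0,0⟩ h→⟨0,0⟩ k→⟨0,0,0⟩
  e1=⟨0,1,0⟩ f→⟨1,1⟩ g→⟨0,1,0⟩ h→⟨1,0⟩ k→⟨1,0,0⟩
  e2=⟨0,0,1⟩ f→⟨0,1⟩ g→⟨0,0,1⟩ h→⟨1,1⟩ k→⟨0,0,1⟩
composite: (0 1 0; 0 0 0; 0 0 1)

Answer: (0 1 0; 0 0 0; 0 0 1)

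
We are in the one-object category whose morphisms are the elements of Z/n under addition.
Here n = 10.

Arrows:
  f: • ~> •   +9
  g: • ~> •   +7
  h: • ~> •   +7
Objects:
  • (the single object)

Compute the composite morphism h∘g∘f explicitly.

  0 +9≡9 +7≡6 +7≡3  (mod 10)
⟦path⟧: +3

Answer: +3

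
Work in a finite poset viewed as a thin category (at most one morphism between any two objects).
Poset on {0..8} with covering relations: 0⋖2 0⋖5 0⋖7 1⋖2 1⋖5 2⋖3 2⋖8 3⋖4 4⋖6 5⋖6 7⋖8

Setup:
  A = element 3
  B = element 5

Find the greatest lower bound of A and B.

Answer: NO MEET EXISTS

Derivation:
Common predecessors of 3,5: {0,1}
  maximal lower bounds 0 and 1 are incomparable: neither 0≤1 nor 1≤0
→ no greatest lower bound exists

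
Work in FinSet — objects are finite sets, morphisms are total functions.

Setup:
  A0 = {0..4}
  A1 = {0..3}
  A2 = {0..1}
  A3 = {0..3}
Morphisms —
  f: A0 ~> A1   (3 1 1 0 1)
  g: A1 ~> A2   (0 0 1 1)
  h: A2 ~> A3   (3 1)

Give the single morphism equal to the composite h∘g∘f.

Answer: (1 3 3 3 3)

Trace:
  0 f~>3 g~>1 h~>1
  1 f~>1 g~>0 h~>3
  2 f~>1 g~>0 h~>3
  3 f~>0 g~>0 h~>3
  4 f~>1 g~>0 h~>3
result: (1 3 3 3 3)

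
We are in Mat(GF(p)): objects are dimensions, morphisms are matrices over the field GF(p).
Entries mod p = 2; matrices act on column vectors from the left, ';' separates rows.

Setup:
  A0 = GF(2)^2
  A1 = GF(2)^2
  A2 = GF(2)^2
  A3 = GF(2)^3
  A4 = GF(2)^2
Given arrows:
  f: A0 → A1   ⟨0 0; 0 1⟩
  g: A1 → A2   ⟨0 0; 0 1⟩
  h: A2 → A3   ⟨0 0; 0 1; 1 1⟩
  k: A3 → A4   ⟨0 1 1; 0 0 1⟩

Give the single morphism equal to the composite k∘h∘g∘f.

Answer: ⟨0 0; 0 1⟩

Derivation:
  e0=(1,0) f→(0,0) g→(0,0) h→(0,0,0) k→(0,0)
  e1=(0,1) f→(0,1) g→(0,1) h→(0,1,1) k→(0,1)
result: ⟨0 0; 0 1⟩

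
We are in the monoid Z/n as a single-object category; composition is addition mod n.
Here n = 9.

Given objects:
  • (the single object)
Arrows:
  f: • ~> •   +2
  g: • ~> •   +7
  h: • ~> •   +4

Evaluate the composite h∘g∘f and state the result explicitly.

Answer: +4

Work:
  0 +2≡2 +7≡0 +4≡4  (mod 9)
composite: +4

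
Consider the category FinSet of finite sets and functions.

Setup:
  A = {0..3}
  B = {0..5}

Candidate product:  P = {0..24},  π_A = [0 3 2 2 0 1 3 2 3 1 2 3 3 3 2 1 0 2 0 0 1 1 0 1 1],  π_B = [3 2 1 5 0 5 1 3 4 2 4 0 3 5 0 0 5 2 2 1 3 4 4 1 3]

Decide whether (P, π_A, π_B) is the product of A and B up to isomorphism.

|A|·|B| = 4·6 = 24;  |P| = 25
  → cardinalities differ; no bijection possible.

Answer: NOT A VALID PRODUCT — |P|=25 ≠ |A|·|B|=24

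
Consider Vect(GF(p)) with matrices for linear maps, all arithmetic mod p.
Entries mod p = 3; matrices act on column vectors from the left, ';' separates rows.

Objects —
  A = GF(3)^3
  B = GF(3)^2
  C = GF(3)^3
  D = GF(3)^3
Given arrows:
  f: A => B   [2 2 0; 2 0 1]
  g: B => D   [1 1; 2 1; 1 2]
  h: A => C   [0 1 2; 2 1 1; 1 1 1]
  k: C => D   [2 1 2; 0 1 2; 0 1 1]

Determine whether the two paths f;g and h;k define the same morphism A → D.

Answer: DOES NOT COMMUTE

Work:
Path 1 = f;g:
  e0=⟨1,0,0⟩ f=>⟨2,2⟩ g=>⟨1,0,0⟩
  e1=⟨0,1,0⟩ f=>⟨2,0⟩ g=>⟨2,1,2⟩
  e2=⟨0,0,1⟩ f=>⟨0,1⟩ g=>⟨1,1,2⟩
  composite₁ = [1 2 1; 0 1 1; 0 2 2]
Path 2 = h;k:
  e0=⟨1,0,0⟩ h=>⟨0,2,1⟩ k=>⟨1,1,0⟩
  e1=⟨0,1,0⟩ h=>⟨1,1,1⟩ k=>⟨2,0,2⟩
  e2=⟨0,0,1⟩ h=>⟨2,1,1⟩ k=>⟨1,0,2⟩
  composite₂ = [1 2 1; 1 0 0; 0 2 2]
Equal? distinct morphisms ✗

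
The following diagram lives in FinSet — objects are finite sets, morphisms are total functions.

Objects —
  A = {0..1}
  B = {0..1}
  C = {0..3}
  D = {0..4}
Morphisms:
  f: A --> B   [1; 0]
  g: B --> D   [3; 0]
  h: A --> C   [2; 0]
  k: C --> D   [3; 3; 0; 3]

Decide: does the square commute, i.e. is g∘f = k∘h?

Answer: COMMUTES

Derivation:
Path 1 = f;g:
  0 f-->1 g-->0
  1 f-->0 g-->3
  ⟦path⟧₁ = [0; 3]
Path 2 = h;k:
  0 h-->2 k-->0
  1 h-->0 k-->3
  ⟦path⟧₂ = [0; 3]
Equal? YES — commutes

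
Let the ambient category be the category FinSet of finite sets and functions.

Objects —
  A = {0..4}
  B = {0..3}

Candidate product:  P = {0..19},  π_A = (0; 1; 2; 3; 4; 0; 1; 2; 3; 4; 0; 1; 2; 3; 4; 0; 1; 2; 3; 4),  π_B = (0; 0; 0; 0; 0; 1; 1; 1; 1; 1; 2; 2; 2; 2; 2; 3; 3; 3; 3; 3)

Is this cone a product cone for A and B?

Answer: VALID PRODUCT

Trace:
|A|·|B| = 5·4 = 20;  |P| = 20
Check the pairing map k ↦ (π_A(k), π_B(k)):
  0 -> (0,0)
  1 -> (1,0)
  2 -> (2,0)
  3 -> (3,0)
  4 -> (4,0)
  5 -> (0,1)
  6 -> (1,1)
  7 -> (2,1)
  8 -> (3,1)
  9 -> (4,1)
  10 -> (0,2)
  11 -> (1,2)
  12 -> (2,2)
  13 -> (3,2)
  14 -> (4,2)
  15 -> (0,3)
  16 -> (1,3)
  17 -> (2,3)
  18 -> (3,3)
  19 -> (4,3)
distinct pairs in image: 20 / 20 needed
  → bijection onto A×B; projections well-typed.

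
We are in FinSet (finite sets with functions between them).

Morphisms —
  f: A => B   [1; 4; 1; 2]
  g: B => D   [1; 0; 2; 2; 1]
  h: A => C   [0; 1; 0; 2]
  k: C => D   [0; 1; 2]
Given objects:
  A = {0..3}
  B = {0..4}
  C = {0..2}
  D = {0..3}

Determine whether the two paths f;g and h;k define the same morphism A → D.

Answer: COMMUTES

Derivation:
Path 1 = f;g:
  0 f=>1 g=>0
  1 f=>4 g=>1
  2 f=>1 g=>0
  3 f=>2 g=>2
  ⟦path⟧₁ = [0; 1; 0; 2]
Path 2 = h;k:
  0 h=>0 k=>0
  1 h=>1 k=>1
  2 h=>0 k=>0
  3 h=>2 k=>2
  ⟦path⟧₂ = [0; 1; 0; 2]
Equal? equal; square commutes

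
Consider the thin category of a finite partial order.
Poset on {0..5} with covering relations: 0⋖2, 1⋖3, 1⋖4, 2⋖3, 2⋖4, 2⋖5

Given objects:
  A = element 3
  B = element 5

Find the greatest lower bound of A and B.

Lower bounds of A=3 and B=5: {0,2}
  0 ⊑ 2
  2 ⊑ 2
glb = 2

Answer: A∧B = 2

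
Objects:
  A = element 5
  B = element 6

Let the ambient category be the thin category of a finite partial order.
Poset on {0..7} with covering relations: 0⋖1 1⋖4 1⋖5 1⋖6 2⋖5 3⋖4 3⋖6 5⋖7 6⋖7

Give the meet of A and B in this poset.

Answer: A∧B = 1

Derivation:
Lower bounds of A=5 and B=6: {0,1}
  0 <= 1
  1 <= 1
glb = 1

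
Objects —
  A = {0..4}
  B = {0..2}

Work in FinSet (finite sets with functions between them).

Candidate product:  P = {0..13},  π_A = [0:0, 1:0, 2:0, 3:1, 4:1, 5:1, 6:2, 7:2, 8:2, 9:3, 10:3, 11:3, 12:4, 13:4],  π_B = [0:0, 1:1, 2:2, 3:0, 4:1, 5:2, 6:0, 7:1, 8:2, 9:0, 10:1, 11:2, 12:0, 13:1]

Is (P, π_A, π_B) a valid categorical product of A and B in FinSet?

Answer: NOT A VALID PRODUCT — |P|=14 ≠ |A|·|B|=15

Derivation:
|A|·|B| = 5·3 = 15;  |P| = 14
  → cardinalities differ; no bijection possible.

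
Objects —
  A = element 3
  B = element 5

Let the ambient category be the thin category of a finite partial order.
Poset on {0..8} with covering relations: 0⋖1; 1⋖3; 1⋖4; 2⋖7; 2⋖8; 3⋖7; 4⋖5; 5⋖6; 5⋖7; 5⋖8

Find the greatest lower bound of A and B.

Lower bounds of A=3 and B=5: {0,1}
  0 <= 1
  1 <= 1
glb = 1

Answer: A∧B = 1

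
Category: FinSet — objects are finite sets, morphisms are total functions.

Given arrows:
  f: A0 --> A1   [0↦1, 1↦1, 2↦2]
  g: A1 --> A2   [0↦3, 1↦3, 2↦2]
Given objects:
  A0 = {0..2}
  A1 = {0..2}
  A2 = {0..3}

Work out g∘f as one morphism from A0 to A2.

Answer: [0↦3, 1↦3, 2↦2]

Trace:
  0 f-->1 g-->3
  1 f-->1 g-->3
  2 f-->2 g-->2
⟦path⟧: [0↦3, 1↦3, 2↦2]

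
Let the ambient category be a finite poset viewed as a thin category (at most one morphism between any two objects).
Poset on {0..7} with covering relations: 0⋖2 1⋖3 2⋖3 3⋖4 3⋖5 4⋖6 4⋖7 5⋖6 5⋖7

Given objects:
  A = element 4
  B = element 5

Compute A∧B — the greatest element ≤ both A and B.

Lower bounds of A=4 and B=5: {0,1,2,3}
  0 ⊑ 3
  1 ⊑ 3
  2 ⊑ 3
  3 ⊑ 3
glb = 3

Answer: A∧B = 3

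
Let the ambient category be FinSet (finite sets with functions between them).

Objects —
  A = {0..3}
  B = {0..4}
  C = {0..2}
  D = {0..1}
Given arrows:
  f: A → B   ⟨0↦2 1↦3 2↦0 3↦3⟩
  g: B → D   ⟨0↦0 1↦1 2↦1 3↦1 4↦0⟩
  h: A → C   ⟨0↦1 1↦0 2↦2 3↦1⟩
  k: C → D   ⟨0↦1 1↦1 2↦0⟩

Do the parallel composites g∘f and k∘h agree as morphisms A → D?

Answer: COMMUTES

Trace:
Path 1 = f;g:
  0 f→2 g→1
  1 f→3 g→1
  2 f→0 g→0
  3 f→3 g→1
  ⟦path⟧₁ = ⟨0↦1 1↦1 2↦0 3↦1⟩
Path 2 = h;k:
  0 h→1 k→1
  1 h→0 k→1
  2 h→2 k→0
  3 h→1 k→1
  ⟦path⟧₂ = ⟨0↦1 1↦1 2↦0 3↦1⟩
Equal? same morphism ✓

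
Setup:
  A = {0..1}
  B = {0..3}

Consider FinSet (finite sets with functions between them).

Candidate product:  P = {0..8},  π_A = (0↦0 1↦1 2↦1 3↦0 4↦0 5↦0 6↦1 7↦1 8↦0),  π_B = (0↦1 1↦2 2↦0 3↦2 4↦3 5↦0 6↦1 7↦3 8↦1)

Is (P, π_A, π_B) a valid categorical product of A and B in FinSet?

|A|·|B| = 2·4 = 8;  |P| = 9
  → cardinalities differ; no bijection possible.

Answer: NOT A VALID PRODUCT — |P|=9 ≠ |A|·|B|=8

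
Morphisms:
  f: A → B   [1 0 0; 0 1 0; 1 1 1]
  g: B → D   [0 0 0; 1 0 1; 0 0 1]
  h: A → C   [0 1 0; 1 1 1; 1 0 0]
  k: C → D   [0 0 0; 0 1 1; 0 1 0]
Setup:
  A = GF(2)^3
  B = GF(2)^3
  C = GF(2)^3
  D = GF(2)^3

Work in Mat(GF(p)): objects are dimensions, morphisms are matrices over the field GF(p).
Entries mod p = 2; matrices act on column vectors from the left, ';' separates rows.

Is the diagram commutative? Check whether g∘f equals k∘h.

Answer: COMMUTES

Derivation:
Path 1 = f;g:
  e0=[1,0,0] f→[1,0,1] g→[0,0,1]
  e1=[0,1,0] f→[0,1,1] g→[0,1,1]
  e2=[0,0,1] f→[0,0,1] g→[0,1,1]
  ⟦path⟧₁ = [0 0 0; 0 1 1; 1 1 1]
Path 2 = h;k:
  e0=[1,0,0] h→[0,1,1] k→[0,0,1]
  e1=[0,1,0] h→[1,1,0] k→[0,1,1]
  e2=[0,0,1] h→[0,1,0] k→[0,1,1]
  ⟦path⟧₂ = [0 0 0; 0 1 1; 1 1 1]
Equal? YES — commutes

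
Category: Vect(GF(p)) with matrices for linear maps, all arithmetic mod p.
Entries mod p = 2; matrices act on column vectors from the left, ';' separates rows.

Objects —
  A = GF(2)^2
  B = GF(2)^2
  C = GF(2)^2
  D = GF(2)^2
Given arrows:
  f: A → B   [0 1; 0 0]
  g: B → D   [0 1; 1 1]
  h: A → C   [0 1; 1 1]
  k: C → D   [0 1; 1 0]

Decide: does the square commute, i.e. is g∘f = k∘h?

Path 1 = f;g:
  e0=⟨1,0⟩ f→⟨0,0⟩ g→⟨0,0⟩
  e1=⟨0,1⟩ f→⟨1,0⟩ g→⟨0,1⟩
  composite₁ = [0 0; 0 1]
Path 2 = h;k:
  e0=⟨1,0⟩ h→⟨0,1⟩ k→⟨1,0⟩
  e1=⟨0,1⟩ h→⟨1,1⟩ k→⟨1,1⟩
  composite₂ = [1 1; 0 1]
Equal? NO — does not commute

Answer: DOES NOT COMMUTE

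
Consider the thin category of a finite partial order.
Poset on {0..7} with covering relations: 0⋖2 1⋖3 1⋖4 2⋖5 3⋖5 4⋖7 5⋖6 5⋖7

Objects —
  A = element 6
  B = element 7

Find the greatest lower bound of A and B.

Lower bounds of A=6 and B=7: {0,1,2,3,5}
  0 ⊑ 5
  1 ⊑ 5
  2 ⊑ 5
  3 ⊑ 5
  5 ⊑ 5
glb = 5

Answer: A∧B = 5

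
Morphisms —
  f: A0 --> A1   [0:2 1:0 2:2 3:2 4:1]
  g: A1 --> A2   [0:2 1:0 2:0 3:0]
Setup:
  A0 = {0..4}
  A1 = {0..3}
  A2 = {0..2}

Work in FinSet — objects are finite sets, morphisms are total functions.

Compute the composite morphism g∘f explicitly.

  0 f-->2 g-->0
  1 f-->0 g-->2
  2 f-->2 g-->0
  3 f-->2 g-->0
  4 f-->1 g-->0
⟦path⟧: [0:0 1:2 2:0 3:0 4:0]

Answer: [0:0 1:2 2:0 3:0 4:0]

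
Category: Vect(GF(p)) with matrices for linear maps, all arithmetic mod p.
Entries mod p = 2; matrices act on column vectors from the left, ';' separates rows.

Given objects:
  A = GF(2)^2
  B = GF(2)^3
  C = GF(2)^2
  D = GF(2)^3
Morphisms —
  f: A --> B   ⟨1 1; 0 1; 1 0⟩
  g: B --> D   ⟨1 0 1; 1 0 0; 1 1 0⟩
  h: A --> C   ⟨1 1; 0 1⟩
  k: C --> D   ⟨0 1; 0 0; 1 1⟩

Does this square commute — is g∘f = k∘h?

1) trace f;g:
  e0=⟨1,0⟩ f-->⟨1,0,1⟩ g-->⟨0,1,1⟩
  e1=⟨0,1⟩ f-->⟨1,1,0⟩ g-->⟨1,1,0⟩
  ⟦path⟧₁ = ⟨0 1; 1 1; 1 0⟩
2) trace h;k:
  e0=⟨1,0⟩ h-->⟨1,0⟩ k-->⟨0,0,1⟩
  e1=⟨0,1⟩ h-->⟨1,1⟩ k-->⟨1,0,0⟩
  ⟦path⟧₂ = ⟨0 1; 0 0; 1 0⟩
Equal? NO — does not commute

Answer: DOES NOT COMMUTE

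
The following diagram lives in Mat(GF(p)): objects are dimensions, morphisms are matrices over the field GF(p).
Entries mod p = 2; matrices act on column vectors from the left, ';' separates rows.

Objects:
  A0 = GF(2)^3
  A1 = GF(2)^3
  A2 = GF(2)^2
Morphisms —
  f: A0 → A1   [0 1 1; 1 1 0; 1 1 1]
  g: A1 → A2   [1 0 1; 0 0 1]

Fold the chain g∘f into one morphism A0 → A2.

Answer: [1 0 0; 1 1 1]

Derivation:
  e0=[1,0,0] f→[0,1,1] g→[1,1]
  e1=[0,1,0] f→[1,1,1] g→[0,1]
  e2=[0,0,1] f→[1,0,1] g→[0,1]
composite: [1 0 0; 1 1 1]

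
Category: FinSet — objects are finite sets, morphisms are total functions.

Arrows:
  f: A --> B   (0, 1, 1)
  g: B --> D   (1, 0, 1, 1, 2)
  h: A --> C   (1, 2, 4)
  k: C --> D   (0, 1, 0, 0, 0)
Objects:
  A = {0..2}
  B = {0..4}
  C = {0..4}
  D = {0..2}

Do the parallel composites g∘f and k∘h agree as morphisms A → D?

Answer: COMMUTES

Derivation:
Along f;g (path 1):
  0 f-->0 g-->1
  1 f-->1 g-->0
  2 f-->1 g-->0
  result₁ = (1, 0, 0)
Along h;k (path 2):
  0 h-->1 k-->1
  1 h-->2 k-->0
  2 h-->4 k-->0
  result₂ = (1, 0, 0)
Equal? same morphism ✓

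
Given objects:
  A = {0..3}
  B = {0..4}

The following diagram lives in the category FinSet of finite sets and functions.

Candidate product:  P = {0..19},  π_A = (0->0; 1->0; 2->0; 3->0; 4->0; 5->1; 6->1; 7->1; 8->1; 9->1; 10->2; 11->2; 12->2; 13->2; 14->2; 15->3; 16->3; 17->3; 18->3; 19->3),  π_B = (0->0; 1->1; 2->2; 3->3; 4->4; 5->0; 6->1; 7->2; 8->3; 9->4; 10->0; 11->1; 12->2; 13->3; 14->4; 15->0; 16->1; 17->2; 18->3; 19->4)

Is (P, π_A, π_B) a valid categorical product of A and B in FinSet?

|A|·|B| = 4·5 = 20;  |P| = 20
Check the pairing map k ↦ (π_A(k), π_B(k)):
  0 -> (0,0)
  1 -> (0,1)
  2 -> (0,2)
  3 -> (0,3)
  4 -> (0,4)
  5 -> (1,0)
  6 -> (1,1)
  7 -> (1,2)
  8 -> (1,3)
  9 -> (1,4)
  10 -> (2,0)
  11 -> (2,1)
  12 -> (2,2)
  13 -> (2,3)
  14 -> (2,4)
  15 -> (3,0)
  16 -> (3,1)
  17 -> (3,2)
  18 -> (3,3)
  19 -> (3,4)
distinct pairs in image: 20 / 20 needed
  → bijection onto A×B; projections well-typed.

Answer: VALID PRODUCT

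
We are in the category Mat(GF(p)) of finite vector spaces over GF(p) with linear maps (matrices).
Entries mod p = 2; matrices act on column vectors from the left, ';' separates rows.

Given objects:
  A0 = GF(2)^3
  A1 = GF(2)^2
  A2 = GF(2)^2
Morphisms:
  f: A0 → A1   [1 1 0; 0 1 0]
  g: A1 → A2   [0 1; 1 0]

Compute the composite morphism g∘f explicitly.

  e0=(1,0,0) f→(1,0) g→(0,1)
  e1=(0,1,0) f→(1,1) g→(1,1)
  e2=(0,0,1) f→(0,0) g→(0,0)
⟦path⟧: [0 1 0; 1 1 0]

Answer: [0 1 0; 1 1 0]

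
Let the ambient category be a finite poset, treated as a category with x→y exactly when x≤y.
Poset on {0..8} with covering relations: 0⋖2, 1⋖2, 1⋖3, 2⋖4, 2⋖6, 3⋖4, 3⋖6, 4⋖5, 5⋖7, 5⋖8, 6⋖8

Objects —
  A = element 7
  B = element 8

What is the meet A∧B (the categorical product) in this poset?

Answer: A∧B = 5

Derivation:
Common predecessors of 7,8: {0,1,2,3,4,5}
  0 ⊑ 5
  1 ⊑ 5
  2 ⊑ 5
  3 ⊑ 5
  4 ⊑ 5
  5 ⊑ 5
glb = 5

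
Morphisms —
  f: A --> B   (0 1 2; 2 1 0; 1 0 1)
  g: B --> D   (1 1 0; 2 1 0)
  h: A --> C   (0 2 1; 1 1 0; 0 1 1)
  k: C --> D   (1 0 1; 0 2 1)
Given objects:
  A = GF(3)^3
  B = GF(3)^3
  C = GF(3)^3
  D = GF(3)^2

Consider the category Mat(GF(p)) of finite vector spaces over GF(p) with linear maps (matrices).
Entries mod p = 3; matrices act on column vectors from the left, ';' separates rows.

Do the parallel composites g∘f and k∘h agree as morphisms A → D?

1) trace f;g:
  e0=(1,0,0) f-->(0,2,1) g-->(2,2)
  e1=(0,1,0) f-->(1,1,0) g-->(2,0)
  e2=(0,0,1) f-->(2,0,1) g-->(2,1)
  result₁ = (2 2 2; 2 0 1)
2) trace h;k:
  e0=(1,0,0) h-->(0,1,0) k-->(0,2)
  e1=(0,1,0) h-->(2,1,1) k-->(0,0)
  e2=(0,0,1) h-->(1,0,1) k-->(2,1)
  result₂ = (0 0 2; 2 0 1)
Equal? NO — does not commute

Answer: DOES NOT COMMUTE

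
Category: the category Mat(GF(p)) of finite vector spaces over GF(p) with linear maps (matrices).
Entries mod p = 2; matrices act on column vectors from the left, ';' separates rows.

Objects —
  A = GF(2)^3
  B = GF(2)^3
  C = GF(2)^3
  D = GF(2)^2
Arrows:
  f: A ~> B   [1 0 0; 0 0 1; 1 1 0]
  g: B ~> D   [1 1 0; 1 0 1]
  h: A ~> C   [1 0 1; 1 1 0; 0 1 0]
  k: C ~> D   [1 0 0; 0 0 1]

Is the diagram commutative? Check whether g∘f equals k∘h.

Along f;g (path 1):
  e0=(1,0,0) f~>(1,0,1) g~>(1,0)
  e1=(0,1,0) f~>(0,0,1) g~>(0,1)
  e2=(0,0,1) f~>(0,1,0) g~>(1,0)
  ⟦path⟧₁ = [1 0 1; 0 1 0]
Along h;k (path 2):
  e0=(1,0,0) h~>(1,1,0) k~>(1,0)
  e1=(0,1,0) h~>(0,1,1) k~>(0,1)
  e2=(0,0,1) h~>(1,0,0) k~>(1,0)
  ⟦path⟧₂ = [1 0 1; 0 1 0]
Equal? same morphism ✓

Answer: COMMUTES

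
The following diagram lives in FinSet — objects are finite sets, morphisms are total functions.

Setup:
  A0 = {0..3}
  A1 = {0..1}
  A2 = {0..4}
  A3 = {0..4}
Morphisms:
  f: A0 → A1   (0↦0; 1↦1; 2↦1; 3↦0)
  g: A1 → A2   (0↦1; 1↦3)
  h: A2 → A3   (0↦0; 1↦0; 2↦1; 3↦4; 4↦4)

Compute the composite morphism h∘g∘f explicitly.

  0 f→0 g→1 h→0
  1 f→1 g→3 h→4
  2 f→1 g→3 h→4
  3 f→0 g→1 h→0
⟦path⟧: (0↦0; 1↦4; 2↦4; 3↦0)

Answer: (0↦0; 1↦4; 2↦4; 3↦0)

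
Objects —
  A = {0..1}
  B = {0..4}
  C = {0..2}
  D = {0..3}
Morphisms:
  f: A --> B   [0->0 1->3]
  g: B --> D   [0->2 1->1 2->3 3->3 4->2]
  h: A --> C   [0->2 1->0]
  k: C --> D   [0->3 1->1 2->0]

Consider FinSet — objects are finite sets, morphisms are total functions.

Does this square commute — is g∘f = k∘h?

Answer: DOES NOT COMMUTE

Derivation:
Path 1 = f;g:
  0 f-->0 g-->2
  1 f-->3 g-->3
  result₁ = [0->2 1->3]
Path 2 = h;k:
  0 h-->2 k-->0
  1 h-->0 k-->3
  result₂ = [0->0 1->3]
Equal? differ; not commutative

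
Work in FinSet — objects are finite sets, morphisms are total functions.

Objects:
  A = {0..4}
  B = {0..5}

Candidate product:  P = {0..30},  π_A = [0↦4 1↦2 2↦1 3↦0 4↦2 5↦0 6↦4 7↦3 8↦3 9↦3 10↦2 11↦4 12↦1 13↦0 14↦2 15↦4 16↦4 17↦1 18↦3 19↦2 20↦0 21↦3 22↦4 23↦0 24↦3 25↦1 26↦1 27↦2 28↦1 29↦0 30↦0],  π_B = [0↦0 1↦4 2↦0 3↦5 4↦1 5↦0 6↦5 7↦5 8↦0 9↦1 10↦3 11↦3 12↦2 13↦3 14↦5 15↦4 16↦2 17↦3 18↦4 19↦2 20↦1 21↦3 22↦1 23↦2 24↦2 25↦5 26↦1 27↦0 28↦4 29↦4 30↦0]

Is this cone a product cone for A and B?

Answer: NOT A VALID PRODUCT — |P|=31 ≠ |A|·|B|=30

Derivation:
|A|·|B| = 5·6 = 30;  |P| = 31
  → cardinalities differ; no bijection possible.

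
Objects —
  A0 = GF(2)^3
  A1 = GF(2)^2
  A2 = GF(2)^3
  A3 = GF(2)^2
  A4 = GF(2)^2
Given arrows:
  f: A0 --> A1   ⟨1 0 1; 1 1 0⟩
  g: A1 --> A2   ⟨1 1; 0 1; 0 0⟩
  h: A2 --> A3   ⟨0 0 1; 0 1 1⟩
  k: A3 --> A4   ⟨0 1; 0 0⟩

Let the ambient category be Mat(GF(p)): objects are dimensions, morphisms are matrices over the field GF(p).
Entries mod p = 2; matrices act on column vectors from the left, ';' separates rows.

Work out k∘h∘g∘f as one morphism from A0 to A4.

Answer: ⟨1 1 0; 0 0 0⟩

Work:
  e0=[1,0,0] f-->[1,1] g-->[0,1,0] h-->[0,1] k-->[1,0]
  e1=[0,1,0] f-->[0,1] g-->[1,1,0] h-->[0,1] k-->[1,0]
  e2=[0,0,1] f-->[1,0] g-->[1,0,0] h-->[0,0] k-->[0,0]
result: ⟨1 1 0; 0 0 0⟩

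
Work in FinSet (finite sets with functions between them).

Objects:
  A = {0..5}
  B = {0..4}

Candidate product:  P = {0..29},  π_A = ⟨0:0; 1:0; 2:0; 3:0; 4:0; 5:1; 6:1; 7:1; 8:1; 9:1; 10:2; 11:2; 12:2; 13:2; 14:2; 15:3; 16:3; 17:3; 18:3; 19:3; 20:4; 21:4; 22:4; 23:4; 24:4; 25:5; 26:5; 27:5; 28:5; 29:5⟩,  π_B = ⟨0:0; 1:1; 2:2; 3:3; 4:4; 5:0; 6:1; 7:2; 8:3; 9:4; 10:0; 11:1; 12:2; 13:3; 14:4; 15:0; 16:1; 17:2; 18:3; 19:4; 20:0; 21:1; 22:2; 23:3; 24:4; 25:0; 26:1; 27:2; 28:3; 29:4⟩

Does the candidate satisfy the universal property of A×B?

|A|·|B| = 6·5 = 30;  |P| = 30
Check the pairing map k ↦ (π_A(k), π_B(k)):
  0 : (0,0)
  1 : (0,1)
  2 : (0,2)
  3 : (0,3)
  4 : (0,4)
  5 : (1,0)
  6 : (1,1)
  7 : (1,2)
  8 : (1,3)
  9 : (1,4)
  10 : (2,0)
  11 : (2,1)
  12 : (2,2)
  13 : (2,3)
  14 : (2,4)
  15 : (3,0)
  16 : (3,1)
  17 : (3,2)
  18 : (3,3)
  19 : (3,4)
  20 : (4,0)
  21 : (4,1)
  22 : (4,2)
  23 : (4,3)
  24 : (4,4)
  25 : (5,0)
  26 : (5,1)
  27 : (5,2)
  28 : (5,3)
  29 : (5,4)
distinct pairs in image: 30 / 30 needed
  → bijection onto A×B; projections well-typed.

Answer: VALID PRODUCT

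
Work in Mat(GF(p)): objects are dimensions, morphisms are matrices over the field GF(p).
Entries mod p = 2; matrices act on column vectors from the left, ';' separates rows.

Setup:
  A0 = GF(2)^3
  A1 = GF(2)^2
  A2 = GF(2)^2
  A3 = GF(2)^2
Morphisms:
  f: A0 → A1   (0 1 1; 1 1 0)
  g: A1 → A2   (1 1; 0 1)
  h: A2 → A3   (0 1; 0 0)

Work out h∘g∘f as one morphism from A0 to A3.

Answer: (1 1 0; 0 0 0)

Trace:
  e0=⟨1,0,0⟩ f→⟨0,1⟩ g→⟨1,1⟩ h→⟨1,0⟩
  e1=⟨0,1,0⟩ f→⟨1,1⟩ g→⟨0,1⟩ h→⟨1,0⟩
  e2=⟨0,0,1⟩ f→⟨1,0⟩ g→⟨1,0⟩ h→⟨0,0⟩
⟦path⟧: (1 1 0; 0 0 0)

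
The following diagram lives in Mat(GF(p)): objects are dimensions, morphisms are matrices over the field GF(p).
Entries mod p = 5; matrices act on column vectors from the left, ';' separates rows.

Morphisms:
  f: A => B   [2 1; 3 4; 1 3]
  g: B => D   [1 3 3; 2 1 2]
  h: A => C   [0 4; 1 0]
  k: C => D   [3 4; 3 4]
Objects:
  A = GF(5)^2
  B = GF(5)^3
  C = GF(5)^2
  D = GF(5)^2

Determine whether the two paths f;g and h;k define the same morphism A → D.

Along f;g (path 1):
  e0=[1,0] f=>[2,3,1] g=>[4,4]
  e1=[0,1] f=>[1,4,3] g=>[2,2]
  result₁ = [4 2; 4 2]
Along h;k (path 2):
  e0=[1,0] h=>[0,1] k=>[4,4]
  e1=[0,1] h=>[4,0] k=>[2,2]
  result₂ = [4 2; 4 2]
Equal? equal; square commutes

Answer: COMMUTES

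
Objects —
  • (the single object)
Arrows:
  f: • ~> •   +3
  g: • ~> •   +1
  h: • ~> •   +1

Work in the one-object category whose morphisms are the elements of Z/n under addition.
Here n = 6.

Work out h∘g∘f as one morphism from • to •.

  0 +3≡3 +1≡4 +1≡5  (mod 6)
composite: +5

Answer: +5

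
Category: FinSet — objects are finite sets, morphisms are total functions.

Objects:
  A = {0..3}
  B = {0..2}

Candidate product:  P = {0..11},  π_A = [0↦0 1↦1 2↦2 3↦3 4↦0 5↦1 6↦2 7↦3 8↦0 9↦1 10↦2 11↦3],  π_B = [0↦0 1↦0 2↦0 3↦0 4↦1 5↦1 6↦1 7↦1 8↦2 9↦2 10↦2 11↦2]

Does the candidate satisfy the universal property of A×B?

Answer: VALID PRODUCT

Trace:
|A|·|B| = 4·3 = 12;  |P| = 12
Check the pairing map k ↦ (π_A(k), π_B(k)):
  0 ↦ (0,0)
  1 ↦ (1,0)
  2 ↦ (2,0)
  3 ↦ (3,0)
  4 ↦ (0,1)
  5 ↦ (1,1)
  6 ↦ (2,1)
  7 ↦ (3,1)
  8 ↦ (0,2)
  9 ↦ (1,2)
  10 ↦ (2,2)
  11 ↦ (3,2)
distinct pairs in image: 12 / 12 needed
  → bijection onto A×B; projections well-typed.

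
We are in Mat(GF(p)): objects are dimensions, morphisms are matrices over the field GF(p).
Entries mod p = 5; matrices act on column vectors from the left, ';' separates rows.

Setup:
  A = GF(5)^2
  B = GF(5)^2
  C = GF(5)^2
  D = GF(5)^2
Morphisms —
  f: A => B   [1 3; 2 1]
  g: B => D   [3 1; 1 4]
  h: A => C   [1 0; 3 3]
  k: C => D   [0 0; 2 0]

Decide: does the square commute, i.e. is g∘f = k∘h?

Answer: DOES NOT COMMUTE

Derivation:
1) trace f;g:
  e0=(1,0) f=>(1,2) g=>(0,4)
  e1=(0,1) f=>(3,1) g=>(0,2)
  composite₁ = [0 0; 4 2]
2) trace h;k:
  e0=(1,0) h=>(1,3) k=>(0,2)
  e1=(0,1) h=>(0,3) k=>(0,0)
  composite₂ = [0 0; 2 0]
Equal? differ; not commutative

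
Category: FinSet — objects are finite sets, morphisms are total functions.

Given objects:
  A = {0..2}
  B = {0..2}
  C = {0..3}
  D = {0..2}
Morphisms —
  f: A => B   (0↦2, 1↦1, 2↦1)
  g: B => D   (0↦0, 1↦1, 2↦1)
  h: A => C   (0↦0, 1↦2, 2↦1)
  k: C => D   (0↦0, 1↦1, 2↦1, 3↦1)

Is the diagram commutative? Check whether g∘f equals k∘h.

Path 1 = f;g:
  0 f=>2 g=>1
  1 f=>1 g=>1
  2 f=>1 g=>1
  composite₁ = (0↦1, 1↦1, 2↦1)
Path 2 = h;k:
  0 h=>0 k=>0
  1 h=>2 k=>1
  2 h=>1 k=>1
  composite₂ = (0↦0, 1↦1, 2↦1)
Equal? differ; not commutative

Answer: DOES NOT COMMUTE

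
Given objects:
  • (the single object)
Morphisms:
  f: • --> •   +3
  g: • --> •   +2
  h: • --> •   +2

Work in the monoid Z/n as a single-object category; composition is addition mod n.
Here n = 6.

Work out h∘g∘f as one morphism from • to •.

  0 +3≡3 +2≡5 +2≡1  (mod 6)
composite: +1

Answer: +1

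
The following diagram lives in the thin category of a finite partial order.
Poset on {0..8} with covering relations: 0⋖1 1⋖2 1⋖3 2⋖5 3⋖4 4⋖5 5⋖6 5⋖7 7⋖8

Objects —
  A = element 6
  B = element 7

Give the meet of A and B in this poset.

Lower bounds of A=6 and B=7: {0,1,2,3,4,5}
  0 ⊑ 5
  1 ⊑ 5
  2 ⊑ 5
  3 ⊑ 5
  4 ⊑ 5
  5 ⊑ 5
glb = 5

Answer: A∧B = 5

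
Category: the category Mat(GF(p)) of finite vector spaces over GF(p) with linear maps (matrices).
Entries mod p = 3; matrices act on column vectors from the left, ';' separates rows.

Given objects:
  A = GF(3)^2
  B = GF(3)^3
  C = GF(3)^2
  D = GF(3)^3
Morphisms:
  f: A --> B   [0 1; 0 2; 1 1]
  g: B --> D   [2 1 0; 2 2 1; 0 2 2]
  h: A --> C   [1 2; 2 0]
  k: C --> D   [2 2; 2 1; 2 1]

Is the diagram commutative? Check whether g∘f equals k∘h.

Path 1 = f;g:
  e0=(1,0) f-->(0,0,1) g-->(0,1,2)
  e1=(0,1) f-->(1,2,1) g-->(1,1,0)
  composite₁ = [0 1; 1 1; 2 0]
Path 2 = h;k:
  e0=(1,0) h-->(1,2) k-->(0,1,1)
  e1=(0,1) h-->(2,0) k-->(1,1,1)
  composite₂ = [0 1; 1 1; 1 1]
Equal? differ; not commutative

Answer: DOES NOT COMMUTE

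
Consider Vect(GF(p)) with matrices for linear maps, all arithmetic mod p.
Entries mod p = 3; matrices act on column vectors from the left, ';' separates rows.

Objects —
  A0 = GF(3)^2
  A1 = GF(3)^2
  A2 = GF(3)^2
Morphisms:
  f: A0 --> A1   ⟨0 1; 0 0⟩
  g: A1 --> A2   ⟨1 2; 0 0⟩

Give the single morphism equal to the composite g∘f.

Answer: ⟨0 1; 0 0⟩

Trace:
  e0=⟨1,0⟩ f-->⟨0,0⟩ g-->⟨0,0⟩
  e1=⟨0,1⟩ f-->⟨1,0⟩ g-->⟨1,0⟩
result: ⟨0 1; 0 0⟩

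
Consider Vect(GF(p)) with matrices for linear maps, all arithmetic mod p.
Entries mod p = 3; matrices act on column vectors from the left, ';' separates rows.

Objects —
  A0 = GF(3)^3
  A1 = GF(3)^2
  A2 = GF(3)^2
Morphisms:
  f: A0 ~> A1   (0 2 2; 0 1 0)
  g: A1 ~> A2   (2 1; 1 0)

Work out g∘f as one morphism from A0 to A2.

  e0=⟨1,0,0⟩ f~>⟨0,0⟩ g~>⟨0,0⟩
  e1=⟨0,1,0⟩ f~>⟨2,1⟩ g~>⟨2,2⟩
  e2=⟨0,0,1⟩ f~>⟨2,0⟩ g~>⟨1,2⟩
⟦path⟧: (0 2 1; 0 2 2)

Answer: (0 2 1; 0 2 2)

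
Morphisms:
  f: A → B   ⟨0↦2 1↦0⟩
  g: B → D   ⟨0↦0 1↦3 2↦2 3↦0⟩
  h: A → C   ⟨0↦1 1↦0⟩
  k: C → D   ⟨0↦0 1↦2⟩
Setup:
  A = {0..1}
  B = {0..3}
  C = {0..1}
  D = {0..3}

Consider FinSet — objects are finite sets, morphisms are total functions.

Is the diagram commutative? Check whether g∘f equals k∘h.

1) trace f;g:
  0 f→2 g→2
  1 f→0 g→0
  composite₁ = ⟨0↦2 1↦0⟩
2) trace h;k:
  0 h→1 k→2
  1 h→0 k→0
  composite₂ = ⟨0↦2 1↦0⟩
Equal? YES — commutes

Answer: COMMUTES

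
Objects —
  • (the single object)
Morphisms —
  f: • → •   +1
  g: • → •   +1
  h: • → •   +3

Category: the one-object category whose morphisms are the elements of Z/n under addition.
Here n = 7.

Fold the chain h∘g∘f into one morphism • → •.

Answer: +5

Derivation:
  0 +1≡1 +1≡2 +3≡5  (mod 7)
⟦path⟧: +5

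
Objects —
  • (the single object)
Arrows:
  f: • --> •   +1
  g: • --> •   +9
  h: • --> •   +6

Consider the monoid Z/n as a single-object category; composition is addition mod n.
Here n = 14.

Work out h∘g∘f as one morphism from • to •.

Answer: +2

Work:
  0 +1≡1 +9≡10 +6≡2  (mod 14)
composite: +2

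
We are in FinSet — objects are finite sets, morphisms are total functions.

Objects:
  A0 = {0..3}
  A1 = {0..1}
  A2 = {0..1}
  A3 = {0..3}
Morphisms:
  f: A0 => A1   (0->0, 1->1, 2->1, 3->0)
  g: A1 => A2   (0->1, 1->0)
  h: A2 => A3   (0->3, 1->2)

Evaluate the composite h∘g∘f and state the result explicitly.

Answer: (0->2, 1->3, 2->3, 3->2)

Work:
  0 f=>0 g=>1 h=>2
  1 f=>1 g=>0 h=>3
  2 f=>1 g=>0 h=>3
  3 f=>0 g=>1 h=>2
result: (0->2, 1->3, 2->3, 3->2)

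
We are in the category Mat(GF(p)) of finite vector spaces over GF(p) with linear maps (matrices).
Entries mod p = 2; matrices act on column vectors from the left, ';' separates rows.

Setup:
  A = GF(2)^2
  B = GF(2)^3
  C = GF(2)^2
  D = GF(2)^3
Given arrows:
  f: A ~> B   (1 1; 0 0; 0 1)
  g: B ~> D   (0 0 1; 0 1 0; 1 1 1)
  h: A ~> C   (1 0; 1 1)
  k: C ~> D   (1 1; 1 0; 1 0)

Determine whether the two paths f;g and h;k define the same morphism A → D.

Answer: DOES NOT COMMUTE

Trace:
Along f;g (path 1):
  e0=[1,0] f~>[1,0,0] g~>[0,0,1]
  e1=[0,1] f~>[1,0,1] g~>[1,0,0]
  ⟦path⟧₁ = (0 1; 0 0; 1 0)
Along h;k (path 2):
  e0=[1,0] h~>[1,1] k~>[0,1,1]
  e1=[0,1] h~>[0,1] k~>[1,0,0]
  ⟦path⟧₂ = (0 1; 1 0; 1 0)
Equal? NO — does not commute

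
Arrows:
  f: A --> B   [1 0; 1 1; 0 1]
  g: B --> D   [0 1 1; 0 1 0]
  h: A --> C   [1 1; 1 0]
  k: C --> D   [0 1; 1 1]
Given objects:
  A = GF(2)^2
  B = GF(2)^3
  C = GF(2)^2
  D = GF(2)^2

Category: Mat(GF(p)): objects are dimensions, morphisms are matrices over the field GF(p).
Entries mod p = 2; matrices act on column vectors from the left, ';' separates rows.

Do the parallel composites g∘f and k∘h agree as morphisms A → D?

Answer: DOES NOT COMMUTE

Work:
1) trace f;g:
  e0=(1,0) f-->(1,1,0) g-->(1,1)
  e1=(0,1) f-->(0,1,1) g-->(0,1)
  composite₁ = [1 0; 1 1]
2) trace h;k:
  e0=(1,0) h-->(1,1) k-->(1,0)
  e1=(0,1) h-->(1,0) k-->(0,1)
  composite₂ = [1 0; 0 1]
Equal? distinct morphisms ✗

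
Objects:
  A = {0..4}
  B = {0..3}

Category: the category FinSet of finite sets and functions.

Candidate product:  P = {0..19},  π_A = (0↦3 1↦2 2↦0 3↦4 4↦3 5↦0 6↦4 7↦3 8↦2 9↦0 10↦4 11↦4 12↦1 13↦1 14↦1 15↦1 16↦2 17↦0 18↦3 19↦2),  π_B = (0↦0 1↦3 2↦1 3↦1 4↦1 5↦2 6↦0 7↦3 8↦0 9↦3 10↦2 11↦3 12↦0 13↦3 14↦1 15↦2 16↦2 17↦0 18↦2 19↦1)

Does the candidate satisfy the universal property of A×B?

|A|·|B| = 5·4 = 20;  |P| = 20
Check the pairing map k ↦ (π_A(k), π_B(k)):
  0 ↦ (3,0)
  1 ↦ (2,3)
  2 ↦ (0,1)
  3 ↦ (4,1)
  4 ↦ (3,1)
  5 ↦ (0,2)
  6 ↦ (4,0)
  7 ↦ (3,3)
  8 ↦ (2,0)
  9 ↦ (0,3)
  10 ↦ (4,2)
  11 ↦ (4,3)
  12 ↦ (1,0)
  13 ↦ (1,3)
  14 ↦ (1,1)
  15 ↦ (1,2)
  16 ↦ (2,2)
  17 ↦ (0,0)
  18 ↦ (3,2)
  19 ↦ (2,1)
distinct pairs in image: 20 / 20 needed
  → bijection onto A×B; projections well-typed.

Answer: VALID PRODUCT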